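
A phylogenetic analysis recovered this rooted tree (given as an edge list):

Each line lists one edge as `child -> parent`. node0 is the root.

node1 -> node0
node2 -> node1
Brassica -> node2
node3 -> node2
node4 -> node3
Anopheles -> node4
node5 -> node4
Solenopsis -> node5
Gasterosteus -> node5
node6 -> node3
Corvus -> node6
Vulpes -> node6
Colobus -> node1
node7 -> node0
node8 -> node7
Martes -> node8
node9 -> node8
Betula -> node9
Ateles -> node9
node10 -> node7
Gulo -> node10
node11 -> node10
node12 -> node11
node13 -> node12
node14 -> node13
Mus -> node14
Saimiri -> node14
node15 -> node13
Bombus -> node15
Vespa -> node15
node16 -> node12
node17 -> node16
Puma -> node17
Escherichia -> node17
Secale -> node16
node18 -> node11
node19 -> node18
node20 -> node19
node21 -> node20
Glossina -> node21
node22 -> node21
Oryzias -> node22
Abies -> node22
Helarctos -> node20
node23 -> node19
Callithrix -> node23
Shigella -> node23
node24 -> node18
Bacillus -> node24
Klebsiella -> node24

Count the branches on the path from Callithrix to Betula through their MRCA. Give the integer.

9

The MRCA of Callithrix and Betula is the node subtending ((Martes,(Betula,Ateles)),(Gulo,((((Mus,Saimiri),(Bombus,Vespa)),((Puma,Escherichia),Secale)),((((Glossina,(Oryzias,Abies)),Helarctos),(Callithrix,Shigella)),(Bacillus,Klebsiella))))).
From Callithrix up to that node: 6 branches. From Betula up to the same node: 3 branches. Total: 6 + 3 = 9.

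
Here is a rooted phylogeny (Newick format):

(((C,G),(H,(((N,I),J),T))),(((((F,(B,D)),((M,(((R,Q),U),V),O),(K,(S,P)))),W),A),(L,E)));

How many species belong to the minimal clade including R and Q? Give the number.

The MRCA of R and Q is the node subtending (R,Q).
That clade contains 2 terminal taxa: Q, R.

2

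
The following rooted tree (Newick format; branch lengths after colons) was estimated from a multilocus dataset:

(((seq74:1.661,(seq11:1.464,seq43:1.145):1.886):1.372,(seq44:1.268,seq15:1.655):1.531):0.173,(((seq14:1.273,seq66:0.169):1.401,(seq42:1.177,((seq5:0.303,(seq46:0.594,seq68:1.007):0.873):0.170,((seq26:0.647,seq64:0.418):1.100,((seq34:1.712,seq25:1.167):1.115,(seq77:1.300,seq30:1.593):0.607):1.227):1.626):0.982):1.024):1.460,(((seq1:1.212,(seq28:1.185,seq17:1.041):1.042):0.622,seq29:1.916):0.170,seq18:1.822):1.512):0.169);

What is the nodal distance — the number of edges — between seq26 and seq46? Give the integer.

6

The MRCA of seq26 and seq46 is the node subtending ((seq5,(seq46,seq68)),((seq26,seq64),((seq34,seq25),(seq77,seq30)))).
From seq26 up to that node: 3 branches. From seq46 up to the same node: 3 branches. Total: 3 + 3 = 6.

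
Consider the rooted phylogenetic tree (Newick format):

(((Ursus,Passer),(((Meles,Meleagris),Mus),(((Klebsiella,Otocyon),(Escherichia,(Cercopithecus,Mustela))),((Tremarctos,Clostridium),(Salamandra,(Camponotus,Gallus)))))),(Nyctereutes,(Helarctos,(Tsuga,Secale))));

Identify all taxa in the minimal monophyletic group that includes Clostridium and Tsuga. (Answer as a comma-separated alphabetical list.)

Tracing Clostridium: it sits inside (Tremarctos,Clostridium).
Tracing Tsuga: it sits inside (Tsuga,Secale).
The smallest clade enclosing both is the whole tree (their MRCA is the root), so the answer is all 19 tips in alphabetical order.

Camponotus, Cercopithecus, Clostridium, Escherichia, Gallus, Helarctos, Klebsiella, Meleagris, Meles, Mus, Mustela, Nyctereutes, Otocyon, Passer, Salamandra, Secale, Tremarctos, Tsuga, Ursus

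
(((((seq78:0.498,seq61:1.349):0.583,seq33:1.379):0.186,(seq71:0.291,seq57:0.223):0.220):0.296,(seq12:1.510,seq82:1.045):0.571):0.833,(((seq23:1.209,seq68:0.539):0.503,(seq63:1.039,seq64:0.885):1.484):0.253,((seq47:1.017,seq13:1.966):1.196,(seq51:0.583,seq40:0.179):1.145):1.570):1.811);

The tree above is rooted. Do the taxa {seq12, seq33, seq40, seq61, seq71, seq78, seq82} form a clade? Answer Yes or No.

No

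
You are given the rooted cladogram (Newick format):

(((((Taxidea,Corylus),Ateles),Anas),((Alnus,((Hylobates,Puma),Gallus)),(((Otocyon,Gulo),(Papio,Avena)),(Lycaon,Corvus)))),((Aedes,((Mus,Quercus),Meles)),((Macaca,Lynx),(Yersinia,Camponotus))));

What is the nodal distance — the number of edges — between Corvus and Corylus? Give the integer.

8

The MRCA of Corvus and Corylus is the node subtending ((((Taxidea,Corylus),Ateles),Anas),((Alnus,((Hylobates,Puma),Gallus)),(((Otocyon,Gulo),(Papio,Avena)),(Lycaon,Corvus)))).
From Corvus up to that node: 4 branches. From Corylus up to the same node: 4 branches. Total: 4 + 4 = 8.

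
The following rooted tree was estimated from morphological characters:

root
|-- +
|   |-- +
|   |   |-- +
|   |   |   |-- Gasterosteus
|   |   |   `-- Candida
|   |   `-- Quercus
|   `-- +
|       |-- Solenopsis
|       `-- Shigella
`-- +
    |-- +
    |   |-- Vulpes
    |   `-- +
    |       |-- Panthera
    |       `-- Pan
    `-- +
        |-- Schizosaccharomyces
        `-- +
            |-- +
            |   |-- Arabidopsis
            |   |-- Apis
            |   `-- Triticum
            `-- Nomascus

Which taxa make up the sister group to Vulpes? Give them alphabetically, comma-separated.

Pan, Panthera

Vulpes attaches to the tree at the node subtending (Vulpes,(Panthera,Pan)).
The other lineage descending from that same node — the sister group — is (Panthera,Pan); its 2 tips in alphabetical order are the answer.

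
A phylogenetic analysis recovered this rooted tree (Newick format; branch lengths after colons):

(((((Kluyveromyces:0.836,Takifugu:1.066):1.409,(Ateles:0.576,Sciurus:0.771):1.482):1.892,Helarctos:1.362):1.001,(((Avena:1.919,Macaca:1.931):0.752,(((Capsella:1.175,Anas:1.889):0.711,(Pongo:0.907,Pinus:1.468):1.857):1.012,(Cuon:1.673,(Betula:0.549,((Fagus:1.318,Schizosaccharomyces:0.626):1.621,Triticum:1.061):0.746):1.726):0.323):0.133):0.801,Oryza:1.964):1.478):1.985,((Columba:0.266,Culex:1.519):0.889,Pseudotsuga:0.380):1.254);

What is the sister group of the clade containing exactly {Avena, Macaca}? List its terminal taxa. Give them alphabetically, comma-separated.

The clade containing exactly {Avena, Macaca} attaches to the tree at the node subtending ((Avena,Macaca),(((Capsella,Anas),(Pongo,Pinus)),(Cuon,(Betula,((Fagus,Schizosaccharomyces),Triticum))))).
The other lineage descending from that same node — the sister group — is (((Capsella,Anas),(Pongo,Pinus)),(Cuon,(Betula,((Fagus,Schizosaccharomyces),Triticum)))); its 9 tips in alphabetical order are the answer.

Anas, Betula, Capsella, Cuon, Fagus, Pinus, Pongo, Schizosaccharomyces, Triticum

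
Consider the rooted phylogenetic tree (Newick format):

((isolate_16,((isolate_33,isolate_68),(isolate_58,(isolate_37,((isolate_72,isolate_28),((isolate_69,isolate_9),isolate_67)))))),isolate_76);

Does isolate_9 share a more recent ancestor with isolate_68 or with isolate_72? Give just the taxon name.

isolate_72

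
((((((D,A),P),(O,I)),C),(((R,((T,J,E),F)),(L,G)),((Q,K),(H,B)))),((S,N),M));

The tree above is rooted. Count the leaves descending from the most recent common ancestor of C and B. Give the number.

The MRCA of C and B is the node subtending (((((D,A),P),(O,I)),C),(((R,((T,J,E),F)),(L,G)),((Q,K),(H,B)))).
That clade contains 17 terminal taxa: A, B, C, D, E, F, G, H, I, J, K, L, O, P, Q, R, T.

17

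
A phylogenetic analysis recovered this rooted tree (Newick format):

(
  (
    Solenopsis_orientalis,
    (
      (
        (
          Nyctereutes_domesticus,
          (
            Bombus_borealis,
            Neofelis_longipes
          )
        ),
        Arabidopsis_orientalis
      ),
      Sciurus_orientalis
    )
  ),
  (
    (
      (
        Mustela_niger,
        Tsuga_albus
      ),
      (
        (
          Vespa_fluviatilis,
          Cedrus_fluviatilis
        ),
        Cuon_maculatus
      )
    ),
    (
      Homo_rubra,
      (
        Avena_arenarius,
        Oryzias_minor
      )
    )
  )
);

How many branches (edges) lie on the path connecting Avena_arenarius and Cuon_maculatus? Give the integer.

The MRCA of Avena_arenarius and Cuon_maculatus is the node subtending (((Mustela_niger,Tsuga_albus),((Vespa_fluviatilis,Cedrus_fluviatilis),Cuon_maculatus)),(Homo_rubra,(Avena_arenarius,Oryzias_minor))).
From Avena_arenarius up to that node: 3 branches. From Cuon_maculatus up to the same node: 3 branches. Total: 3 + 3 = 6.

6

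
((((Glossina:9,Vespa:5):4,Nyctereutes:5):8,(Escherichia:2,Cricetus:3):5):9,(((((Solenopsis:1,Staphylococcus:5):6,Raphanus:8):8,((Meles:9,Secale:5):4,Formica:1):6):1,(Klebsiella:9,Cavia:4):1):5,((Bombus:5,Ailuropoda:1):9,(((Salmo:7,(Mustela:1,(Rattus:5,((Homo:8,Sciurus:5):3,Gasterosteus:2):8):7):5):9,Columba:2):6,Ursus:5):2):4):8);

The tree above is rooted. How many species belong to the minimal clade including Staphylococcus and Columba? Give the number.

18

The MRCA of Staphylococcus and Columba is the node subtending (((((Solenopsis,Staphylococcus),Raphanus),((Meles,Secale),Formica)),(Klebsiella,Cavia)),((Bombus,Ailuropoda),(((Salmo,(Mustela,(Rattus,((Homo,Sciurus),Gasterosteus)))),Columba),Ursus))).
That clade contains 18 terminal taxa: Ailuropoda, Bombus, Cavia, Columba, Formica, Gasterosteus, Homo, Klebsiella, Meles, Mustela, Raphanus, Rattus, Salmo, Sciurus, Secale, Solenopsis, Staphylococcus, Ursus.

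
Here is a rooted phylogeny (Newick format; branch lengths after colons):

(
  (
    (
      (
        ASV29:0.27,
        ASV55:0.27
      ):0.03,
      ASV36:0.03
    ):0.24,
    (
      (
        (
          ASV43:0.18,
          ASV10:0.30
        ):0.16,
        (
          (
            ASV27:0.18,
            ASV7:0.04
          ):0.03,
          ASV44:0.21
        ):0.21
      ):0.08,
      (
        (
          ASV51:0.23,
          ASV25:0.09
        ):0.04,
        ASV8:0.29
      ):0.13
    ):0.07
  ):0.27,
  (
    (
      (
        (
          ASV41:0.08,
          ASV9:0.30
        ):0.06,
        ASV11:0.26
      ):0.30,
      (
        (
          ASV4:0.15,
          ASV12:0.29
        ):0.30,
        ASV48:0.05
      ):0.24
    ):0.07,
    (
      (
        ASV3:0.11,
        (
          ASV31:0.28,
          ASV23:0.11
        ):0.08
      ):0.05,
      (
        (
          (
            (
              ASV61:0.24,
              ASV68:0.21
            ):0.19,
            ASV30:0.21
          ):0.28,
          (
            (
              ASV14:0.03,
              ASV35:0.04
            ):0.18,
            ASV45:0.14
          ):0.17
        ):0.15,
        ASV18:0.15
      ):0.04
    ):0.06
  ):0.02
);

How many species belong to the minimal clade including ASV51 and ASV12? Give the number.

The MRCA of ASV51 and ASV12 is the root, so the clade is the entire tree.
That clade contains 27 terminal taxa: ASV10, ASV11, ASV12, ASV14, ASV18, ASV23, ASV25, ASV27, ASV29, ASV3, ASV30, ASV31, ASV35, ASV36, ASV4, ASV41, ASV43, ASV44, ASV45, ASV48, ASV51, ASV55, ASV61, ASV68, ASV7, ASV8, ASV9.

27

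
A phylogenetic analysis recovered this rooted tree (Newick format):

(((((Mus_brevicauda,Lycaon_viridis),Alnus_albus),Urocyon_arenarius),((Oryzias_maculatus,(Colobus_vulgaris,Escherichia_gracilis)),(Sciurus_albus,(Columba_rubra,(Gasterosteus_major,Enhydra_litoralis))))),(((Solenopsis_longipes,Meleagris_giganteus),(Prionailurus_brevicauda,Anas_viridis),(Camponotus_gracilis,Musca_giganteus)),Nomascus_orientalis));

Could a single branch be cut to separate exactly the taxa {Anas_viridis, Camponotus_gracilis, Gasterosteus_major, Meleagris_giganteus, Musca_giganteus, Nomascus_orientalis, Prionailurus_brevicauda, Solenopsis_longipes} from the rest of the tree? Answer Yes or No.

The MRCA of the listed taxa is the root, so the smallest clade containing them is the whole tree.
That clade also contains Alnus_albus, Colobus_vulgaris, Columba_rubra, Enhydra_litoralis, Escherichia_gracilis, Lycaon_viridis, Mus_brevicauda, Oryzias_maculatus, Sciurus_albus, Urocyon_arenarius, which are not in the proposed group, so the group is not monophyletic.

No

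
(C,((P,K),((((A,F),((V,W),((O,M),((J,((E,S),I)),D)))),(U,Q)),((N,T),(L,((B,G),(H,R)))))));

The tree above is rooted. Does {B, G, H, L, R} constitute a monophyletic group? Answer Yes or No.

Yes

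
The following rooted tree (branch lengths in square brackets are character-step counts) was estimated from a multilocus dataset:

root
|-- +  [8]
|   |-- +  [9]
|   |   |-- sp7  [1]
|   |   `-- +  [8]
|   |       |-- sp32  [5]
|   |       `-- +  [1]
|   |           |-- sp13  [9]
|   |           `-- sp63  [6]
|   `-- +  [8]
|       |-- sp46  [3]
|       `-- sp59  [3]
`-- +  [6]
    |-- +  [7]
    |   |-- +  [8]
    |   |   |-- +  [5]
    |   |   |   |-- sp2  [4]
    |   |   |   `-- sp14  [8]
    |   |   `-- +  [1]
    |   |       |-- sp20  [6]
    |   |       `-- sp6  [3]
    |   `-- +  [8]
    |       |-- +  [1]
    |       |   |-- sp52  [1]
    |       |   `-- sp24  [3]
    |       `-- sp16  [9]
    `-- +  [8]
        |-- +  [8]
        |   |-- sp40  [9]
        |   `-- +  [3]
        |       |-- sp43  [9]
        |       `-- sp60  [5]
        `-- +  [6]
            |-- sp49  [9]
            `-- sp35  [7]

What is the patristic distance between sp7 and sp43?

52

The path runs sp7 → … → MRCA → … → sp43; the MRCA is the root of the tree.
Branch lengths along that path: 1 + 9 + 8 + 6 + 8 + 8 + 3 + 9 = 52.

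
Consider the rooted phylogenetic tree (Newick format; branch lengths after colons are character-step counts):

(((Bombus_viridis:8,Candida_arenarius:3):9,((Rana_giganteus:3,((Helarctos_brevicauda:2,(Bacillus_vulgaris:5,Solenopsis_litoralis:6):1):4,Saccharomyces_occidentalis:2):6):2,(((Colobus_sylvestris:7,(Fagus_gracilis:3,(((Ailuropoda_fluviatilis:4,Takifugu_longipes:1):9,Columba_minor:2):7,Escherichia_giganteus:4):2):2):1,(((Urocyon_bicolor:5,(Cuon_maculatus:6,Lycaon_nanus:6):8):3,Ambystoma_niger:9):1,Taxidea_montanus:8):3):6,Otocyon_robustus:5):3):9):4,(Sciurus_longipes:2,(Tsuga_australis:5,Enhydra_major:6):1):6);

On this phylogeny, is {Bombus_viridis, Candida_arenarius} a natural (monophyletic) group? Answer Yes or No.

The most recent common ancestor of these taxa subtends (Bombus_viridis,Candida_arenarius).
That clade has exactly 2 tips — every listed taxon and nothing else — so the group is monophyletic.

Yes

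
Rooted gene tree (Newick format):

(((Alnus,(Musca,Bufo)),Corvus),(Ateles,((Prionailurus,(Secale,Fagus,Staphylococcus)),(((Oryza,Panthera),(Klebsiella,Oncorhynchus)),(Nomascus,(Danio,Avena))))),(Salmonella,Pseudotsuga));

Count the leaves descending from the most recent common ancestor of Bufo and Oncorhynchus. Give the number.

The MRCA of Bufo and Oncorhynchus is the root, so the clade is the entire tree.
That clade contains 18 terminal taxa: Alnus, Ateles, Avena, Bufo, Corvus, Danio, Fagus, Klebsiella, Musca, Nomascus, Oncorhynchus, Oryza, Panthera, Prionailurus, Pseudotsuga, Salmonella, Secale, Staphylococcus.

18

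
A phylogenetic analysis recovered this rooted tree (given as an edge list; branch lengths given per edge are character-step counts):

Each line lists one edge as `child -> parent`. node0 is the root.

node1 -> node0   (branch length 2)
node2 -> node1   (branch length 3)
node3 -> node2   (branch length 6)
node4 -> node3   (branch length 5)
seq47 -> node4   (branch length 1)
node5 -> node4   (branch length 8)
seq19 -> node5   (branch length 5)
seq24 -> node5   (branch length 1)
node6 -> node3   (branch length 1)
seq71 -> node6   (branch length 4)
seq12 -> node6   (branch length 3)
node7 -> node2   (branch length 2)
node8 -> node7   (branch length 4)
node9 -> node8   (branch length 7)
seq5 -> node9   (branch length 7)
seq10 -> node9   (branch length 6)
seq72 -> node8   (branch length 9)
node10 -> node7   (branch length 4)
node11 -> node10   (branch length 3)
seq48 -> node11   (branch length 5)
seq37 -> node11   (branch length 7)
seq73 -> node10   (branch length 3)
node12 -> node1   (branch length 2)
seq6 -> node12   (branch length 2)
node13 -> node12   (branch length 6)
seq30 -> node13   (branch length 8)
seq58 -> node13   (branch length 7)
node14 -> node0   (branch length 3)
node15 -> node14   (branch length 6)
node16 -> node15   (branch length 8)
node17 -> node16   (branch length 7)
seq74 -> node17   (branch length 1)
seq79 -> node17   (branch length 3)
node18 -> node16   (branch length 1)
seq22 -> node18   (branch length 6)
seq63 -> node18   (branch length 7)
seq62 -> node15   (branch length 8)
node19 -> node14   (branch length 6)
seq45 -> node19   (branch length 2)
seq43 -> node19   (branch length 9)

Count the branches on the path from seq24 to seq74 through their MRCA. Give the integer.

The MRCA of seq24 and seq74 is the root of the tree.
From seq24 up to that node: 6 branches. From seq74 up to the same node: 5 branches. Total: 6 + 5 = 11.

11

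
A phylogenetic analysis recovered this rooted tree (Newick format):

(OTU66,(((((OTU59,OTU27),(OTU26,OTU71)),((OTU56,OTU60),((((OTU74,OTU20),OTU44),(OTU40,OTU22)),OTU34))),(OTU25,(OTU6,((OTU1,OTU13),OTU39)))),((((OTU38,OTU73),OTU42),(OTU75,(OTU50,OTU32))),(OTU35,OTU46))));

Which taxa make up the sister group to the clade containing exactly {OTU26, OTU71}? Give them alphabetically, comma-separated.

The clade containing exactly {OTU26, OTU71} attaches to the tree at the node subtending ((OTU59,OTU27),(OTU26,OTU71)).
The other lineage descending from that same node — the sister group — is (OTU59,OTU27); its 2 tips in alphabetical order are the answer.

OTU27, OTU59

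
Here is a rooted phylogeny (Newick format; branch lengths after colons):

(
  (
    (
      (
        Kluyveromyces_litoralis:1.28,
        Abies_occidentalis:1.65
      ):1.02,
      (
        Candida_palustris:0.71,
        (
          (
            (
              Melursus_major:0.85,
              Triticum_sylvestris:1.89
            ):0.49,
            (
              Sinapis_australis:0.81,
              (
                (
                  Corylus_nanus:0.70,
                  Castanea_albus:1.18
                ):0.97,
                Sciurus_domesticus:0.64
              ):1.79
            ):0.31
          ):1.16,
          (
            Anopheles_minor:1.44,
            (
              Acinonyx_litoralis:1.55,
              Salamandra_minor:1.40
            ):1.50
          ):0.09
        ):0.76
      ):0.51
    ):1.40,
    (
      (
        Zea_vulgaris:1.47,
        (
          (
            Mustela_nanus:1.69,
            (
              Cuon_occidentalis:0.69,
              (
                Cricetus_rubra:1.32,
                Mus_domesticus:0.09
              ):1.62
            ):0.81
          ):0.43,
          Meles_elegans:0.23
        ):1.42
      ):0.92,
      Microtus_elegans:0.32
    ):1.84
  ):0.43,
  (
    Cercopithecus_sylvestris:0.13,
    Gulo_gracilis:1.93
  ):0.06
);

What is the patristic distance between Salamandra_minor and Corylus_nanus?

The path runs Salamandra_minor → … → MRCA → … → Corylus_nanus; the MRCA is the node subtending (((Melursus_major,Triticum_sylvestris),(Sinapis_australis,((Corylus_nanus,Castanea_albus),Sciurus_domesticus))),(Anopheles_minor,(Acinonyx_litoralis,Salamandra_minor))).
Branch lengths along that path: 1.40 + 1.50 + 0.09 + 1.16 + 0.31 + 1.79 + 0.97 + 0.70 = 7.92.

7.92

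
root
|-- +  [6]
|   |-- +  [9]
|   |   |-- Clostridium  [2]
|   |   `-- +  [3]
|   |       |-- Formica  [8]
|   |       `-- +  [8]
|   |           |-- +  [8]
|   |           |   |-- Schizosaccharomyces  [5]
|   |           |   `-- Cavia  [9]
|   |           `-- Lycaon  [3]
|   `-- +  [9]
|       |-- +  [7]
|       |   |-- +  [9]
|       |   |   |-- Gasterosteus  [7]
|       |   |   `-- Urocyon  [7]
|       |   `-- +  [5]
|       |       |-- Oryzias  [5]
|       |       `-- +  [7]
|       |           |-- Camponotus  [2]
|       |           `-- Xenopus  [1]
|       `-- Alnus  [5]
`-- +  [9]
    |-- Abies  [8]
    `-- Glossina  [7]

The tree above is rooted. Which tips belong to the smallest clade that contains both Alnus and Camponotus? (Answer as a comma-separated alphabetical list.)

Alnus, Camponotus, Gasterosteus, Oryzias, Urocyon, Xenopus

Tracing Alnus: it sits inside (((Gasterosteus,Urocyon),(Oryzias,(Camponotus,Xenopus))),Alnus).
Tracing Camponotus: it sits inside (Camponotus,Xenopus).
The smallest clade enclosing both is (((Gasterosteus,Urocyon),(Oryzias,(Camponotus,Xenopus))),Alnus); the answer is its 6 terminal taxa in alphabetical order.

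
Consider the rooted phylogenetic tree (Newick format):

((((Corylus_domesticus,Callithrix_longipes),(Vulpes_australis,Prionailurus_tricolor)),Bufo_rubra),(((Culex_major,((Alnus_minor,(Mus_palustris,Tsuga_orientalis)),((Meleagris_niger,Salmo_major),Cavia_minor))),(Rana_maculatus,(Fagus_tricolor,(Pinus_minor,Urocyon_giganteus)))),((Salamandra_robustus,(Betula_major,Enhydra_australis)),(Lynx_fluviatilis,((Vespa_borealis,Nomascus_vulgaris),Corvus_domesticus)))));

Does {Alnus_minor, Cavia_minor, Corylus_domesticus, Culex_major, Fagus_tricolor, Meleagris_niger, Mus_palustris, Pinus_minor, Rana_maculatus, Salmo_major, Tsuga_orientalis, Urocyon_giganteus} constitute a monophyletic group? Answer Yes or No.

The MRCA of the listed taxa is the root, so the smallest clade containing them is the whole tree.
That clade also contains Betula_major, Bufo_rubra, Callithrix_longipes, Corvus_domesticus, Enhydra_australis, Lynx_fluviatilis, Nomascus_vulgaris, Prionailurus_tricolor, Salamandra_robustus, Vespa_borealis, Vulpes_australis, which are not in the proposed group, so the group is not monophyletic.

No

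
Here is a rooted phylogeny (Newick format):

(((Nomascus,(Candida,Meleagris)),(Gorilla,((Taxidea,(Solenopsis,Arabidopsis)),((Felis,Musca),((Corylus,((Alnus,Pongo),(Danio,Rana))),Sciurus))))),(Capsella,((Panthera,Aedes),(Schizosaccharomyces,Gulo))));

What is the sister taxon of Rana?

Rana attaches to the tree at the node subtending (Danio,Rana).
The other lineage descending from that same node — the sister group — is the single tip Danio.

Danio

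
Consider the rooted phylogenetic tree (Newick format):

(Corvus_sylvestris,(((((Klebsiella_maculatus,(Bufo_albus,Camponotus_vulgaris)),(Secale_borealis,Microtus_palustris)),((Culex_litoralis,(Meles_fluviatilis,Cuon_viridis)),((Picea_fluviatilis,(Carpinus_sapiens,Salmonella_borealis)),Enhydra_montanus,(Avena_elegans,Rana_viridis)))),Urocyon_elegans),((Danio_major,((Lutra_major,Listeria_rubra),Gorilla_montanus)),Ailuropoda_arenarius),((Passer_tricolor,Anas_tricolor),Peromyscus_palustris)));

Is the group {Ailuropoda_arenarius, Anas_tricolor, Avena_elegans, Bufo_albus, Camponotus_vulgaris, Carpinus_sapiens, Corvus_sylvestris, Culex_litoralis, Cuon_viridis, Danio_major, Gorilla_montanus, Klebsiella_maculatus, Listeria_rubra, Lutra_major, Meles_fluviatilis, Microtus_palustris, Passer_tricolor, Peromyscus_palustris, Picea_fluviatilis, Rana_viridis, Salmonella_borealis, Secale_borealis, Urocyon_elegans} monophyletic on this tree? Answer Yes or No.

No

The MRCA of the listed taxa is the root, so the smallest clade containing them is the whole tree.
That clade also contains Enhydra_montanus, which is not in the proposed group, so the group is not monophyletic.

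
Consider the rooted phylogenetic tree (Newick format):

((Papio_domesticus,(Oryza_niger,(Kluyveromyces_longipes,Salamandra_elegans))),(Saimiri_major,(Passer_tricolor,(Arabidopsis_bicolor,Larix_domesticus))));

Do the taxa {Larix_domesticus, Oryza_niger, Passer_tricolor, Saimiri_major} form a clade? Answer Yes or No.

No

The MRCA of the listed taxa is the root, so the smallest clade containing them is the whole tree.
That clade also contains Arabidopsis_bicolor, Kluyveromyces_longipes, Papio_domesticus, Salamandra_elegans, which are not in the proposed group, so the group is not monophyletic.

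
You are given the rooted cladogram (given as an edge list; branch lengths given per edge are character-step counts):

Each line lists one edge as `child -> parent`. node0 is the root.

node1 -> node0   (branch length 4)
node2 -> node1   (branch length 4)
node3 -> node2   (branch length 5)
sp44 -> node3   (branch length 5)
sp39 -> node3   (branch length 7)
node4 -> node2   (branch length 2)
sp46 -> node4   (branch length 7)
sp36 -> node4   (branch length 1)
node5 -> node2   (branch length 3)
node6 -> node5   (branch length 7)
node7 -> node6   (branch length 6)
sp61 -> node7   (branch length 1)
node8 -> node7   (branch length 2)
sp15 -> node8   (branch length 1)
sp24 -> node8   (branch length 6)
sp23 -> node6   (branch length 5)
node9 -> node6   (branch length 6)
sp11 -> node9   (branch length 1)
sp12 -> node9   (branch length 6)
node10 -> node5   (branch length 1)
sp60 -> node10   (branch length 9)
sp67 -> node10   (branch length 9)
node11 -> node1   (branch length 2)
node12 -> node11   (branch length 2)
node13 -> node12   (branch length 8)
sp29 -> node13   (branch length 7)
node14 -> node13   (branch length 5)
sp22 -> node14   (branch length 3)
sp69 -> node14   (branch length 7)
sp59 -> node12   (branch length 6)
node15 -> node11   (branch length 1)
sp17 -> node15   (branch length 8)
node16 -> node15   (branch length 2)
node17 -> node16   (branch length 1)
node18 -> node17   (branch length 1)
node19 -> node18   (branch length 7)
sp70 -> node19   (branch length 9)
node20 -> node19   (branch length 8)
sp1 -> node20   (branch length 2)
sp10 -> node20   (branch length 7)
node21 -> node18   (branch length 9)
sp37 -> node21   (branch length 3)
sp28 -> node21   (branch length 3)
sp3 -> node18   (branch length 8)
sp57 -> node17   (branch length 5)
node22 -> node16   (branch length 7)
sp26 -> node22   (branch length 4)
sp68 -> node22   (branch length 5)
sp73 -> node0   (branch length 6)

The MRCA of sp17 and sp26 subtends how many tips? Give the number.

The MRCA of sp17 and sp26 is the node subtending (sp17,((((sp70,(sp1,sp10)),(sp37,sp28),sp3),sp57),(sp26,sp68))).
That clade contains 10 terminal taxa: sp1, sp10, sp17, sp26, sp28, sp3, sp37, sp57, sp68, sp70.

10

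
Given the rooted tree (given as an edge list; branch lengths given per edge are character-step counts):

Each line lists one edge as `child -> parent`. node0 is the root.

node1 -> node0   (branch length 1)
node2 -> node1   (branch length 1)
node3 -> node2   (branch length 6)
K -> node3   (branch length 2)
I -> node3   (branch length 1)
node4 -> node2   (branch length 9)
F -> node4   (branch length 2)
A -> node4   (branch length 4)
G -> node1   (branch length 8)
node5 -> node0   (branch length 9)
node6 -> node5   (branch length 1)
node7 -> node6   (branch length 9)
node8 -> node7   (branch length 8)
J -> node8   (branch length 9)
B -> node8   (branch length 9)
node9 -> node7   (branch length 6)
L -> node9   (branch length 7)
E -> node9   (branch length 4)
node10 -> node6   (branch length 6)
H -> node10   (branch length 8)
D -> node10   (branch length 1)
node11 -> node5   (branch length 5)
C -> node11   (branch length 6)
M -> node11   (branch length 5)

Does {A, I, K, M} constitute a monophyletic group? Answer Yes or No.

No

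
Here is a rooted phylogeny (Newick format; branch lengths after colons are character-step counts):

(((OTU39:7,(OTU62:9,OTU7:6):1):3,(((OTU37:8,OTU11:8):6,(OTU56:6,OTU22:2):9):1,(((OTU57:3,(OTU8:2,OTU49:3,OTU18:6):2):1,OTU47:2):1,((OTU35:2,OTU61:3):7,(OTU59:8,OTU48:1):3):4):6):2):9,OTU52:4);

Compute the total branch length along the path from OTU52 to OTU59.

36

The path runs OTU52 → … → MRCA → … → OTU59; the MRCA is the root of the tree.
Branch lengths along that path: 4 + 9 + 2 + 6 + 4 + 3 + 8 = 36.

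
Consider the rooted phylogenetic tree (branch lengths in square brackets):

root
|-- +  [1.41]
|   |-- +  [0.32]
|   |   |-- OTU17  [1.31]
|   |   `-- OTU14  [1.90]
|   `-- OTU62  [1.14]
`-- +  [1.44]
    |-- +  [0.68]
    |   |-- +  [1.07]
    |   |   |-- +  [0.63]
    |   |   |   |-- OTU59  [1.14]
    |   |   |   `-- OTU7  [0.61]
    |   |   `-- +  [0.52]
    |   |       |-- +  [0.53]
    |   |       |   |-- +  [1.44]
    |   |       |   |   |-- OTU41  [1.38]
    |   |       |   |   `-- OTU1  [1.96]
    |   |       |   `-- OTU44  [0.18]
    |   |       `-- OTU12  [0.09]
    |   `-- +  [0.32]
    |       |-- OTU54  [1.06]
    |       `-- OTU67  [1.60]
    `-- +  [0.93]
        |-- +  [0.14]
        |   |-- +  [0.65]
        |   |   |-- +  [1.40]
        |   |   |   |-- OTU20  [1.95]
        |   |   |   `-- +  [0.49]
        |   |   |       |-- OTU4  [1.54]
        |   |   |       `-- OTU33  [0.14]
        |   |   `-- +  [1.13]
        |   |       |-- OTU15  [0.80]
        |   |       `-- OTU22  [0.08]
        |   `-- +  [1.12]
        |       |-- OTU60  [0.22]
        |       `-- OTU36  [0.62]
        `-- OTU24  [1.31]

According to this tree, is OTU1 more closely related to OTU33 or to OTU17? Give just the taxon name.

OTU33

The MRCA of OTU1 and OTU33 subtends ((((OTU59,OTU7),(((OTU41,OTU1),OTU44),OTU12)),(OTU54,OTU67)),((((OTU20,(OTU4,OTU33)),(OTU15,OTU22)),(OTU60,OTU36)),OTU24)) (16 taxa).
The MRCA of OTU1 and OTU17 is the root, subtending the entire tree (19 taxa).
The first is nested inside the second, so OTU1 shares a more recent common ancestor with OTU33.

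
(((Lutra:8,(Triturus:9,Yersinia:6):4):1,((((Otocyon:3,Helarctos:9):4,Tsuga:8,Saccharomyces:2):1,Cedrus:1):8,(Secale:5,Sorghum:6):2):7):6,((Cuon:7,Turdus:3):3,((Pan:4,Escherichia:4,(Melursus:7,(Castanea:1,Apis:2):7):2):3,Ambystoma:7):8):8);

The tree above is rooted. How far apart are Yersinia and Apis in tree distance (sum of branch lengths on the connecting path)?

The path runs Yersinia → … → MRCA → … → Apis; the MRCA is the root of the tree.
Branch lengths along that path: 6 + 4 + 1 + 6 + 8 + 8 + 3 + 2 + 7 + 2 = 47.

47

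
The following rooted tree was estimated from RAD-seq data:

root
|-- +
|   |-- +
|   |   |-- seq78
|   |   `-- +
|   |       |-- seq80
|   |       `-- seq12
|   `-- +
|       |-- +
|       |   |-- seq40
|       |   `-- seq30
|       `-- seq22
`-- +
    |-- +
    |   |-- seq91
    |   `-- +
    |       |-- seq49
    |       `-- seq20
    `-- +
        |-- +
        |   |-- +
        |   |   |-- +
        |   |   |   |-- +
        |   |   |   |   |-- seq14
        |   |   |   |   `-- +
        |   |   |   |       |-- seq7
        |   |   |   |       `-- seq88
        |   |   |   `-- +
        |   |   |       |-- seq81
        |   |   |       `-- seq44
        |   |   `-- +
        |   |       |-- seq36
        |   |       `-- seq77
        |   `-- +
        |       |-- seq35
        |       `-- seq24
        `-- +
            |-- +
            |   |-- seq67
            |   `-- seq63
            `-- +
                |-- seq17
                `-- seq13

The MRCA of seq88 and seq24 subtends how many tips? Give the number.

The MRCA of seq88 and seq24 is the node subtending ((((seq14,(seq7,seq88)),(seq81,seq44)),(seq36,seq77)),(seq35,seq24)).
That clade contains 9 terminal taxa: seq14, seq24, seq35, seq36, seq44, seq7, seq77, seq81, seq88.

9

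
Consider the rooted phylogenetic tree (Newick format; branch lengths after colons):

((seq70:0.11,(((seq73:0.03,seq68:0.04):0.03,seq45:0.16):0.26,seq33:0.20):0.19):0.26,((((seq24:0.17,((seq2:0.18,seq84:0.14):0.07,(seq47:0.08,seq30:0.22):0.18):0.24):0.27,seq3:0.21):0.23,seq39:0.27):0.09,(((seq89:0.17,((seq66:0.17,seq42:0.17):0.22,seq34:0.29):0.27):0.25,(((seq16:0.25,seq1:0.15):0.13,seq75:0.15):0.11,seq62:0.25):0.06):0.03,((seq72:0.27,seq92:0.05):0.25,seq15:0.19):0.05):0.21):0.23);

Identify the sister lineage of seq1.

seq1 attaches to the tree at the node subtending (seq16,seq1).
The other lineage descending from that same node — the sister group — is the single tip seq16.

seq16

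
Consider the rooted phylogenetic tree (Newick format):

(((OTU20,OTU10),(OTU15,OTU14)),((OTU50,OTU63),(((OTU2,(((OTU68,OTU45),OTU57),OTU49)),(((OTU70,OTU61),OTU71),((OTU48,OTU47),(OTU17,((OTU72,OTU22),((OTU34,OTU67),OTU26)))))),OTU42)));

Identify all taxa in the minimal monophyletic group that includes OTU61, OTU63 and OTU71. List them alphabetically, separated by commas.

Tracing OTU61: it sits inside (OTU70,OTU61).
Tracing OTU63: it sits inside (OTU50,OTU63).
Tracing OTU71: it sits inside ((OTU70,OTU61),OTU71).
The smallest clade enclosing all 3 is ((OTU50,OTU63),(((OTU2,(((OTU68,OTU45),OTU57),OTU49)),(((OTU70,OTU61),OTU71),((OTU48,OTU47),(OTU17,((OTU72,OTU22),((OTU34,OTU67),OTU26)))))),OTU42)); the answer is its 19 terminal taxa in alphabetical order.

OTU17, OTU2, OTU22, OTU26, OTU34, OTU42, OTU45, OTU47, OTU48, OTU49, OTU50, OTU57, OTU61, OTU63, OTU67, OTU68, OTU70, OTU71, OTU72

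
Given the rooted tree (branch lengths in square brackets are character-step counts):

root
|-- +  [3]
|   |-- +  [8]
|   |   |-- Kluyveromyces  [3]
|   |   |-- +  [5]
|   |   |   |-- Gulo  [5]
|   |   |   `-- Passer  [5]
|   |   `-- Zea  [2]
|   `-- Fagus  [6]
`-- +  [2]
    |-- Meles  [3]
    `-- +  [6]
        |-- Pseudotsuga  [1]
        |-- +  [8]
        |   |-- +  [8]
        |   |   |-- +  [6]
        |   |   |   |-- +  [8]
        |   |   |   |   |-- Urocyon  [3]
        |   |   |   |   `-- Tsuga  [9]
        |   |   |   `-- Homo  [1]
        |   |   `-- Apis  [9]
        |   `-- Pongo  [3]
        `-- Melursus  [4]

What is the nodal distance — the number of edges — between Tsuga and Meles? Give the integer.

The MRCA of Tsuga and Meles is the node subtending (Meles,(Pseudotsuga,((((Urocyon,Tsuga),Homo),Apis),Pongo),Melursus)).
From Tsuga up to that node: 6 branches. From Meles up to the same node: 1 branch. Total: 6 + 1 = 7.

7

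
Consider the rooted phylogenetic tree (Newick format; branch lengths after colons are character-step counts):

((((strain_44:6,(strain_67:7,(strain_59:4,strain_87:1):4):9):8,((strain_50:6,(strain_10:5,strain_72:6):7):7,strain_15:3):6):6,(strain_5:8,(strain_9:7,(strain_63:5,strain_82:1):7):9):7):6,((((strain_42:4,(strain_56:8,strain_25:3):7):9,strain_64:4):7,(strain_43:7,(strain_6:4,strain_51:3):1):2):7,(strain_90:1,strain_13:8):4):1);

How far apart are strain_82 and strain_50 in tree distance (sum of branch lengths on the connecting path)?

49

The path runs strain_82 → … → MRCA → … → strain_50; the MRCA is the node subtending (((strain_44,(strain_67,(strain_59,strain_87))),((strain_50,(strain_10,strain_72)),strain_15)),(strain_5,(strain_9,(strain_63,strain_82)))).
Branch lengths along that path: 1 + 7 + 9 + 7 + 6 + 6 + 7 + 6 = 49.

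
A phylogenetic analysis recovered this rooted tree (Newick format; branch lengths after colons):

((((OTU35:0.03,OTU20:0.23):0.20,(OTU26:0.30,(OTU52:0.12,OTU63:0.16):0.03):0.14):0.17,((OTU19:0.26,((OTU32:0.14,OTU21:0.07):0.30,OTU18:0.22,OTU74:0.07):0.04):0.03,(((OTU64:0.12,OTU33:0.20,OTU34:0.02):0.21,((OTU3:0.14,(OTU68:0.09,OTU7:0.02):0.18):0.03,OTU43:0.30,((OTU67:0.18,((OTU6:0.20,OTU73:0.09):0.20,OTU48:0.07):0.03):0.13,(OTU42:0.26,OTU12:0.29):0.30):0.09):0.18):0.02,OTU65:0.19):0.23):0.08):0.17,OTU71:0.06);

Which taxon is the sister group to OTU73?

OTU6

OTU73 attaches to the tree at the node subtending (OTU6,OTU73).
The other lineage descending from that same node — the sister group — is the single tip OTU6.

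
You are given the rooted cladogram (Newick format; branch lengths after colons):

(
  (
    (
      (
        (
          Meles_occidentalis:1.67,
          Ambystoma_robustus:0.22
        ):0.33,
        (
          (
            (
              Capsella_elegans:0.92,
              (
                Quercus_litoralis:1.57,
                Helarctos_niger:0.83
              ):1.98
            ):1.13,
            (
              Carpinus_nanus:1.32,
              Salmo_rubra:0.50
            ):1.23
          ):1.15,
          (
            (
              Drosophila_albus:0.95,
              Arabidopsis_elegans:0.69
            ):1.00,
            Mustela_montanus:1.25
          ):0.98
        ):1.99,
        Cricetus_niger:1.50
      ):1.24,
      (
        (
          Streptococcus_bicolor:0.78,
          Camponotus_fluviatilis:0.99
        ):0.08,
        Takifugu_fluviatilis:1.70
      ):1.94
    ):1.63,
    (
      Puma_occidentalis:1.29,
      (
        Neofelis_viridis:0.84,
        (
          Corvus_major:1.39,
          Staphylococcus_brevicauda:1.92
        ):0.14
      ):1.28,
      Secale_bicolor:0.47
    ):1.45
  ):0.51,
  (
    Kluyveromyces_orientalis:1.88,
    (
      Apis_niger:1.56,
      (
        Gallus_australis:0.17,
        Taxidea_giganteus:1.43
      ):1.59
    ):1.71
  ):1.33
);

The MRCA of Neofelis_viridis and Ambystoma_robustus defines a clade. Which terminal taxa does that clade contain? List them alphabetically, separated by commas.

Ambystoma_robustus, Arabidopsis_elegans, Camponotus_fluviatilis, Capsella_elegans, Carpinus_nanus, Corvus_major, Cricetus_niger, Drosophila_albus, Helarctos_niger, Meles_occidentalis, Mustela_montanus, Neofelis_viridis, Puma_occidentalis, Quercus_litoralis, Salmo_rubra, Secale_bicolor, Staphylococcus_brevicauda, Streptococcus_bicolor, Takifugu_fluviatilis

Tracing Neofelis_viridis: it sits inside (Neofelis_viridis,(Corvus_major,Staphylococcus_brevicauda)).
Tracing Ambystoma_robustus: it sits inside (Meles_occidentalis,Ambystoma_robustus).
The smallest clade enclosing both is ((((Meles_occidentalis,Ambystoma_robustus),(((Capsella_elegans,(Quercus_litoralis,Helarctos_niger)),(Carpinus_nanus,Salmo_rubra)),((Drosophila_albus,Arabidopsis_elegans),Mustela_montanus)),Cricetus_niger),((Streptococcus_bicolor,Camponotus_fluviatilis),Takifugu_fluviatilis)),(Puma_occidentalis,(Neofelis_viridis,(Corvus_major,Staphylococcus_brevicauda)),Secale_bicolor)); the answer is its 19 terminal taxa in alphabetical order.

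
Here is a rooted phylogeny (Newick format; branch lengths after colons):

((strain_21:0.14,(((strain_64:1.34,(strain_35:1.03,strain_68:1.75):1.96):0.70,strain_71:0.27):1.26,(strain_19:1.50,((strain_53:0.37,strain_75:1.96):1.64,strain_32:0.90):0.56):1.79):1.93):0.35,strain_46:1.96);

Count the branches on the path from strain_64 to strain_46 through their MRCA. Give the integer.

6

The MRCA of strain_64 and strain_46 is the root of the tree.
From strain_64 up to that node: 5 branches. From strain_46 up to the same node: 1 branch. Total: 5 + 1 = 6.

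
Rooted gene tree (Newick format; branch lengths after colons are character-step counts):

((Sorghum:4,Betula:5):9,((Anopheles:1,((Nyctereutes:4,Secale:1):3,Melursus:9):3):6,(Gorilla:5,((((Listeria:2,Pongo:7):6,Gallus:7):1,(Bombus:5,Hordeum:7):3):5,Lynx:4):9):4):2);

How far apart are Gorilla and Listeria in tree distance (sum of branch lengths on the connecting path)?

28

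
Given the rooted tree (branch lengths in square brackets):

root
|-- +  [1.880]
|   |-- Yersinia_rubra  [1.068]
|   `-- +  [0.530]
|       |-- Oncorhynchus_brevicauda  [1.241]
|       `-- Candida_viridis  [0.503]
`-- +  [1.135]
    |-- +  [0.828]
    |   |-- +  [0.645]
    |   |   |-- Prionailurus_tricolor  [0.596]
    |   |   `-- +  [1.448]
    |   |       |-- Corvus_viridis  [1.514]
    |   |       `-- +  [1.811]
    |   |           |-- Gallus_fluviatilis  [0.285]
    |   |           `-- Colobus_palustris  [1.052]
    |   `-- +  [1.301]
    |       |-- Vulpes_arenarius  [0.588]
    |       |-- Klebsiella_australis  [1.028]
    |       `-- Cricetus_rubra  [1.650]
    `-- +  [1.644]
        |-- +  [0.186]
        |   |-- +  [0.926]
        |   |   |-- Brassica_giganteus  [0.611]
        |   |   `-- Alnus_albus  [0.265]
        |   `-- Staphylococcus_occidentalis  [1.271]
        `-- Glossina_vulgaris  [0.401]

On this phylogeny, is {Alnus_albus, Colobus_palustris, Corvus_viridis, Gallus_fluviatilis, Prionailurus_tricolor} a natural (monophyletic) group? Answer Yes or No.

No

The MRCA of the listed taxa subtends (((Prionailurus_tricolor,(Corvus_viridis,(Gallus_fluviatilis,Colobus_palustris))),(Vulpes_arenarius,Klebsiella_australis,Cricetus_rubra)),(((Brassica_giganteus,Alnus_albus),Staphylococcus_occidentalis),Glossina_vulgaris)).
That clade also contains Brassica_giganteus, Cricetus_rubra, Glossina_vulgaris, Klebsiella_australis, Staphylococcus_occidentalis, Vulpes_arenarius, which are not in the proposed group, so the group is not monophyletic.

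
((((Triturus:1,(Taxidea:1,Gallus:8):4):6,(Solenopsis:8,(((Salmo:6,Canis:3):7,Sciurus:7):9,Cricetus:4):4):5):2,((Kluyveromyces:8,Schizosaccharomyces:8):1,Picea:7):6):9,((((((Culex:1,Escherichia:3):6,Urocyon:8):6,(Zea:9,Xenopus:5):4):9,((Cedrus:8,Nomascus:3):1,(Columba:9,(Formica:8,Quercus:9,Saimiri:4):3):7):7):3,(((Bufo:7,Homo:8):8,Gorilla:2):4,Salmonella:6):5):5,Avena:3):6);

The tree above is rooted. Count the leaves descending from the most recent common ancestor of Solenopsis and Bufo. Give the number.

27

The MRCA of Solenopsis and Bufo is the root, so the clade is the entire tree.
That clade contains 27 terminal taxa: Avena, Bufo, Canis, Cedrus, Columba, Cricetus, Culex, Escherichia, Formica, Gallus, Gorilla, Homo, Kluyveromyces, Nomascus, Picea, Quercus, Saimiri, Salmo, Salmonella, Schizosaccharomyces, Sciurus, Solenopsis, Taxidea, Triturus, Urocyon, Xenopus, Zea.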